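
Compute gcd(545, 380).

gcd(545, 380):
  545 = 1×380 + 165
  380 = 2×165 + 50
  165 = 3×50 + 15
  50 = 3×15 + 5
  15 = 3×5
so gcd(545, 380) = 5.

5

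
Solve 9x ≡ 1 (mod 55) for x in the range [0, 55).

49

gcd(55, 9) = 1  (55 = 6*9 + 1, 9 = 9*1).
Back-substituting, 9*(-6) + 55*(1) = 1.
So 9*-6 ≡ 1 (mod 55), and -6 mod 55 = 49.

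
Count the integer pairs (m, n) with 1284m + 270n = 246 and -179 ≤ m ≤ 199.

8

gcd(1284, 270) = 6.
By Bézout, 1284×(4) + 270×(-19) = 6.
Particular solution: (29, -137).
General solution: m = 29 + 45t, n = -137 - 214t for integer t.
-179 ≤ 29 + 45t ≤ 199 gives t ∈ [-4, 3], which is 8 values.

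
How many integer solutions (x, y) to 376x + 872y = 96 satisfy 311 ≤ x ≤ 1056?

gcd(872, 376):
  872 = 2*376 + 120
  376 = 3*120 + 16
  120 = 7*16 + 8
  16 = 2*8
so gcd(872, 376) = 8.
Back-substitute for Bézout coefficients:
  8 = 120 - 7*16
  ... = 376*(-51) + 872*(22)
Scale by 12: particular solution (-612, 264); reduce x mod 109: (42, -18).
General solution: x = 42 + 109t, y = -18 - 47t for integer t.
311 ≤ 42 + 109t ≤ 1056 gives t ∈ [3, 9], which is 7 values.

7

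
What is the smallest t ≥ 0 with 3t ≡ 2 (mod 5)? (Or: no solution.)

4

gcd(5, 3) = 1.
1 divides 2, so solutions exist.
By Bézout, 3·(2) + 5·(-1) = 1.
So 3·(2) ≡ 1 (mod 5); multiply by 2: t ≡ 4 (mod 5).
Smallest nonnegative: t = 4 mod 5 = 4.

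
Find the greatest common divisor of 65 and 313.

1

gcd(313, 65):
  313 = 4·65 + 53
  65 = 1·53 + 12
  53 = 4·12 + 5
  12 = 2·5 + 2
  5 = 2·2 + 1
  2 = 2·1
so gcd(313, 65) = 1.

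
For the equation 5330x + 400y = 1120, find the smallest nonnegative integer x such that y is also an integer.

24

gcd(5330, 400):
  5330 = 13·400 + 130
  400 = 3·130 + 10
  130 = 13·10
so gcd(5330, 400) = 10.
10 divides 1120, so solutions exist.
Back-substitute for Bézout coefficients:
  10 = 400 - 3·130
  ... = 5330·(-3) + 400·(40)
Scale by 1120/10 = 112: (x₀, y₀) = (-336, 4480).
General solution: x = -336 + 40t, y = 4480 - 533t for integer t.
x ≥ 0: smallest is -336 mod 40 = 24 (at t = 9), with y = -317.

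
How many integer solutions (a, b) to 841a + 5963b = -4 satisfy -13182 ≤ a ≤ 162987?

gcd(5963, 841):
  5963 = 7*841 + 76
  841 = 11*76 + 5
  76 = 15*5 + 1
  5 = 5*1
so gcd(5963, 841) = 1.
Back-substitute for Bézout coefficients:
  1 = 76 - 15*5
  ... = 841*(-1177) + 5963*(166)
Scale by -4: particular solution (4708, -664); reduce a mod 5963: (4708, -664).
General solution: a = 4708 + 5963t, b = -664 - 841t for integer t.
-13182 ≤ 4708 + 5963t ≤ 162987 gives t ∈ [-3, 26], which is 30 values.

30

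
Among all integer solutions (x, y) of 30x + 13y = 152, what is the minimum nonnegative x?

gcd(30, 13):
  30 = 2·13 + 4
  13 = 3·4 + 1
  4 = 4·1
so gcd(30, 13) = 1.
1 divides 152, so solutions exist.
Back-substitute for Bézout coefficients:
  1 = 13 - 3·4
  ... = 30·(-3) + 13·(7)
Scale by 152/1 = 152: (x₀, y₀) = (-456, 1064).
General solution: x = -456 + 13t, y = 1064 - 30t for integer t.
x ≥ 0: smallest is -456 mod 13 = 12 (at t = 36), with y = -16.

12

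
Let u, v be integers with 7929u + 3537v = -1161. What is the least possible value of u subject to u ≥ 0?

gcd(7929, 3537):
  7929 = 2*3537 + 855
  3537 = 4*855 + 117
  855 = 7*117 + 36
  117 = 3*36 + 9
  36 = 4*9
so gcd(7929, 3537) = 9.
9 divides -1161, so solutions exist.
Back-substitute for Bézout coefficients:
  9 = 117 - 3*36
  ... = 7929*(-91) + 3537*(204)
Scale by -1161/9 = -129: (u₀, v₀) = (11739, -26316).
General solution: u = 11739 + 393t, v = -26316 - 881t for integer t.
u ≥ 0: smallest is 11739 mod 393 = 342 (at t = -29), with v = -767.

342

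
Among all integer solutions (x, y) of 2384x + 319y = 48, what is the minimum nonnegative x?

182

gcd(2384, 319):
  2384 = 7·319 + 151
  319 = 2·151 + 17
  151 = 8·17 + 15
  17 = 1·15 + 2
  15 = 7·2 + 1
  2 = 2·1
so gcd(2384, 319) = 1.
1 divides 48, so solutions exist.
Back-substitute for Bézout coefficients:
  1 = 15 - 7·2
  ... = 2384·(150) + 319·(-1121)
Scale by 48/1 = 48: (x₀, y₀) = (7200, -53808).
General solution: x = 7200 + 319t, y = -53808 - 2384t for integer t.
x ≥ 0: smallest is 7200 mod 319 = 182 (at t = -22), with y = -1360.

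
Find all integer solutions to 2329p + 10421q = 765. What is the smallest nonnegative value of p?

233

gcd(10421, 2329) = 17.
17 divides 765, so solutions exist.
By Bézout, 2329·(264) + 10421·(-59) = 17.
Scale by 765/17 = 45: (p₀, q₀) = (11880, -2655).
General solution: p = 11880 + 613t, q = -2655 - 137t for integer t.
p ≥ 0: smallest is 11880 mod 613 = 233 (at t = -19), with q = -52.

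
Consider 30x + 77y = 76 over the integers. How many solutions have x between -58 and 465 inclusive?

gcd(77, 30) = 1  (77 = 2*30 + 17, 30 = 1*17 + 13, 17 = 1*13 + 4, 13 = 3*4 + 1, 4 = 4*1).
Back-substituting, 30*(18) + 77*(-7) = 1.
Scale by 76: particular solution (1368, -532); reduce x mod 77: (59, -22).
General solution: x = 59 + 77t, y = -22 - 30t for integer t.
-58 ≤ 59 + 77t ≤ 465 gives t ∈ [-1, 5], which is 7 values.

7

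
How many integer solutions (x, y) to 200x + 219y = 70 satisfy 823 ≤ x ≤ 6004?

gcd(219, 200):
  219 = 1·200 + 19
  200 = 10·19 + 10
  19 = 1·10 + 9
  10 = 1·9 + 1
  9 = 9·1
so gcd(219, 200) = 1.
Back-substitute for Bézout coefficients:
  1 = 10 - 1·9
  ... = 200·(23) + 219·(-21)
Scale by 70: particular solution (1610, -1470); reduce x mod 219: (77, -70).
General solution: x = 77 + 219t, y = -70 - 200t for integer t.
823 ≤ 77 + 219t ≤ 6004 gives t ∈ [4, 27], which is 24 values.

24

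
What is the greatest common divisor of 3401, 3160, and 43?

1

gcd(3401, 3160):
  3401 = 1*3160 + 241
  3160 = 13*241 + 27
  241 = 8*27 + 25
  27 = 1*25 + 2
  25 = 12*2 + 1
  2 = 2*1
so gcd(3401, 3160) = 1.
gcd(1, 43) = 1.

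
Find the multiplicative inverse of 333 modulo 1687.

gcd(1687, 333):
  1687 = 5×333 + 22
  333 = 15×22 + 3
  22 = 7×3 + 1
  3 = 3×1
so gcd(1687, 333) = 1.
Back-substitute for Bézout coefficients:
  1 = 22 - 7×3
  ... = 333×(-537) + 1687×(106)
So 333×-537 ≡ 1 (mod 1687), and -537 mod 1687 = 1150.

1150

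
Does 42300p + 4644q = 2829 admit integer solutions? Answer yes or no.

gcd(42300, 4644):
  42300 = 9*4644 + 504
  4644 = 9*504 + 108
  504 = 4*108 + 72
  108 = 1*72 + 36
  72 = 2*36
so gcd(42300, 4644) = 36.
36 does not divide 2829 (remainder 21), so no integer solutions.

no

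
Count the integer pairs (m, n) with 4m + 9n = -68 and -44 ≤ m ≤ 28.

9

gcd(9, 4):
  9 = 2×4 + 1
  4 = 4×1
so gcd(9, 4) = 1.
Back-substitute for Bézout coefficients:
  1 = 9 - 2×4
  ... = 4×(-2) + 9×(1)
Scale by -68: particular solution (136, -68); reduce m mod 9: (1, -8).
General solution: m = 1 + 9t, n = -8 - 4t for integer t.
-44 ≤ 1 + 9t ≤ 28 gives t ∈ [-5, 3], which is 9 values.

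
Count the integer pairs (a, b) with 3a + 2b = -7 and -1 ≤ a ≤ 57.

30

gcd(3, 2) = 1.
By Bézout, 3·(1) + 2·(-1) = 1.
Particular solution: (1, -5).
General solution: a = 1 + 2t, b = -5 - 3t for integer t.
-1 ≤ 1 + 2t ≤ 57 gives t ∈ [-1, 28], which is 30 values.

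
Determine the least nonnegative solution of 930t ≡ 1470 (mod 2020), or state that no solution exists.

171

gcd(2020, 930):
  2020 = 2×930 + 160
  930 = 5×160 + 130
  160 = 1×130 + 30
  130 = 4×30 + 10
  30 = 3×10
so gcd(2020, 930) = 10.
10 divides 1470, so solutions exist.
Back-substitute for Bézout coefficients:
  10 = 130 - 4×30
  ... = 930×(63) + 2020×(-29)
So 930×(63) ≡ 10 (mod 2020); multiply by 147: t ≡ 9261 (mod 202).
Smallest nonnegative: t = 9261 mod 202 = 171.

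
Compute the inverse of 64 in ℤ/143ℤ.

38

gcd(143, 64) = 1  (143 = 2×64 + 15, 64 = 4×15 + 4, 15 = 3×4 + 3, 4 = 1×3 + 1, 3 = 3×1).
Back-substituting, 64×(38) + 143×(-17) = 1.
So 64×38 ≡ 1 (mod 143), and 38 mod 143 = 38.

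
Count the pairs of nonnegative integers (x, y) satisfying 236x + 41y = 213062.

gcd(236, 41) = 1.
By Bézout, 236×(4) + 41×(-23) = 1.
One solution: (22, 5070).
General: x = 22 + 41t, y = 5070 - 236t.
x ≥ 0 ⇒ t ≥ 0; y ≥ 0 ⇒ t ≤ 21. So t ∈ [0, 21]: 22 solutions.

22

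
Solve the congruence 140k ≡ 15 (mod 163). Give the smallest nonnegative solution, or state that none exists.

gcd(163, 140) = 1  (163 = 1·140 + 23, 140 = 6·23 + 2, 23 = 11·2 + 1, 2 = 2·1).
1 divides 15, so solutions exist.
Back-substituting, 140·(-78) + 163·(67) = 1.
So 140·(-78) ≡ 1 (mod 163); multiply by 15: k ≡ -1170 (mod 163).
Smallest nonnegative: k = -1170 mod 163 = 134.

134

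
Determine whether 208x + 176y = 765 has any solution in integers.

gcd(208, 176):
  208 = 1×176 + 32
  176 = 5×32 + 16
  32 = 2×16
so gcd(208, 176) = 16.
16 does not divide 765 (remainder 13), so no integer solutions.

no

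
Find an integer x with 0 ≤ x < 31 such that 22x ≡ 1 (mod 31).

gcd(31, 22) = 1.
By Bézout, 22·(-7) + 31·(5) = 1.
So 22·-7 ≡ 1 (mod 31), and -7 mod 31 = 24.

24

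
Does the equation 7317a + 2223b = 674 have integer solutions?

gcd(7317, 2223) = 9  (7317 = 3*2223 + 648, 2223 = 3*648 + 279, 648 = 2*279 + 90, 279 = 3*90 + 9, 90 = 10*9).
9 does not divide 674 (remainder 8), so no integer solutions.

no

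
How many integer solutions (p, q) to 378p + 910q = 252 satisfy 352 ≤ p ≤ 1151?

13

gcd(910, 378) = 14  (910 = 2×378 + 154, 378 = 2×154 + 70, 154 = 2×70 + 14, 70 = 5×14).
Back-substituting, 378×(-12) + 910×(5) = 14.
Scale by 18: particular solution (-216, 90); reduce p mod 65: (44, -18).
General solution: p = 44 + 65t, q = -18 - 27t for integer t.
352 ≤ 44 + 65t ≤ 1151 gives t ∈ [5, 17], which is 13 values.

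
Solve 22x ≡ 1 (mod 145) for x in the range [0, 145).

gcd(145, 22) = 1.
By Bézout, 22·(33) + 145·(-5) = 1.
So 22·33 ≡ 1 (mod 145), and 33 mod 145 = 33.

33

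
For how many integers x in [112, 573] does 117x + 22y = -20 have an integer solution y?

21

gcd(117, 22) = 1  (117 = 5×22 + 7, 22 = 3×7 + 1, 7 = 7×1).
Back-substituting, 117×(-3) + 22×(16) = 1.
Scale by -20: particular solution (60, -320); reduce x mod 22: (16, -86).
General solution: x = 16 + 22t, y = -86 - 117t for integer t.
112 ≤ 16 + 22t ≤ 573 gives t ∈ [5, 25], which is 21 values.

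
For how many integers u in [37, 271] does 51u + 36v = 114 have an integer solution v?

gcd(51, 36) = 3.
By Bézout, 51·(5) + 36·(-7) = 3.
Particular solution: (10, -11).
General solution: u = 10 + 12t, v = -11 - 17t for integer t.
37 ≤ 10 + 12t ≤ 271 gives t ∈ [3, 21], which is 19 values.

19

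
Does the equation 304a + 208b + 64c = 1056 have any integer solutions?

gcd(304, 208) = 16  (304 = 1·208 + 96, 208 = 2·96 + 16, 96 = 6·16).
gcd(16, 64) = 16.
16 divides 1056, so integer solutions exist.

yes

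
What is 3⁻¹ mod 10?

7

gcd(10, 3) = 1.
By Bézout, 3·(-3) + 10·(1) = 1.
So 3·-3 ≡ 1 (mod 10), and -3 mod 10 = 7.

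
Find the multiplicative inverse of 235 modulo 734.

gcd(734, 235) = 1.
By Bézout, 235×(253) + 734×(-81) = 1.
So 235×253 ≡ 1 (mod 734), and 253 mod 734 = 253.

253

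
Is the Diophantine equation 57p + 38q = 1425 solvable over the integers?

gcd(57, 38) = 19.
19 divides 1425, so integer solutions exist.

yes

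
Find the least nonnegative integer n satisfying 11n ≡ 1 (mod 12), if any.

gcd(12, 11) = 1.
1 divides 1, so solutions exist.
By Bézout, 11×(-1) + 12×(1) = 1.
So 11×(-1) ≡ 1 (mod 12); multiply by 1: n ≡ -1 (mod 12).
Smallest nonnegative: n = -1 mod 12 = 11.

11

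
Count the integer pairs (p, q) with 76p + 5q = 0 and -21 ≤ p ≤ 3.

gcd(76, 5):
  76 = 15×5 + 1
  5 = 5×1
so gcd(76, 5) = 1.
Back-substitute for Bézout coefficients:
  1 = 76 - 15×5
  ... = 76×(1) + 5×(-15)
Scale by 0: particular solution (0, 0); reduce p mod 5: (0, 0).
General solution: p = 0 + 5t, q = 0 - 76t for integer t.
-21 ≤ 0 + 5t ≤ 3 gives t ∈ [-4, 0], which is 5 values.

5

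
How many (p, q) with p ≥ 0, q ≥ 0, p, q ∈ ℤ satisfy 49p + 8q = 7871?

20

gcd(49, 8) = 1.
By Bézout, 49·(1) + 8·(-6) = 1.
One solution: (7, 941).
General: p = 7 + 8t, q = 941 - 49t.
p ≥ 0 ⇒ t ≥ 0; q ≥ 0 ⇒ t ≤ 19. So t ∈ [0, 19]: 20 solutions.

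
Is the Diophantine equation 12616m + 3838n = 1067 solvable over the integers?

gcd(12616, 3838) = 38  (12616 = 3*3838 + 1102, 3838 = 3*1102 + 532, 1102 = 2*532 + 38, 532 = 14*38).
38 does not divide 1067 (remainder 3), so no integer solutions.

no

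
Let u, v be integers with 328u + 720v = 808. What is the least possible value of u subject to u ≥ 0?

31

gcd(720, 328) = 8.
8 divides 808, so solutions exist.
By Bézout, 328*(11) + 720*(-5) = 8.
Scale by 808/8 = 101: (u₀, v₀) = (1111, -505).
General solution: u = 1111 + 90t, v = -505 - 41t for integer t.
u ≥ 0: smallest is 1111 mod 90 = 31 (at t = -12), with v = -13.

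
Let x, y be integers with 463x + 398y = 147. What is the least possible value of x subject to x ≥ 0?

gcd(463, 398):
  463 = 1·398 + 65
  398 = 6·65 + 8
  65 = 8·8 + 1
  8 = 8·1
so gcd(463, 398) = 1.
1 divides 147, so solutions exist.
Back-substitute for Bézout coefficients:
  1 = 65 - 8·8
  ... = 463·(49) + 398·(-57)
Scale by 147/1 = 147: (x₀, y₀) = (7203, -8379).
General solution: x = 7203 + 398t, y = -8379 - 463t for integer t.
x ≥ 0: smallest is 7203 mod 398 = 39 (at t = -18), with y = -45.

39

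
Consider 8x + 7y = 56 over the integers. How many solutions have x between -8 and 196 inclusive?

30

gcd(8, 7) = 1.
By Bézout, 8·(1) + 7·(-1) = 1.
Particular solution: (0, 8).
General solution: x = 0 + 7t, y = 8 - 8t for integer t.
-8 ≤ 0 + 7t ≤ 196 gives t ∈ [-1, 28], which is 30 values.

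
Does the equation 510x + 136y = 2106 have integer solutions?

no

gcd(510, 136) = 34.
34 does not divide 2106 (remainder 32), so no integer solutions.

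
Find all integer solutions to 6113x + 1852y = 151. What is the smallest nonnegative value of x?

gcd(6113, 1852):
  6113 = 3·1852 + 557
  1852 = 3·557 + 181
  557 = 3·181 + 14
  181 = 12·14 + 13
  14 = 1·13 + 1
  13 = 13·1
so gcd(6113, 1852) = 1.
1 divides 151, so solutions exist.
Back-substitute for Bézout coefficients:
  1 = 14 - 1·13
  ... = 6113·(133) + 1852·(-439)
Scale by 151/1 = 151: (x₀, y₀) = (20083, -66289).
General solution: x = 20083 + 1852t, y = -66289 - 6113t for integer t.
x ≥ 0: smallest is 20083 mod 1852 = 1563 (at t = -10), with y = -5159.

1563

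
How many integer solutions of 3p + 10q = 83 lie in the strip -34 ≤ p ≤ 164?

gcd(10, 3) = 1.
By Bézout, 3*(-3) + 10*(1) = 1.
Particular solution: (1, 8).
General solution: p = 1 + 10t, q = 8 - 3t for integer t.
-34 ≤ 1 + 10t ≤ 164 gives t ∈ [-3, 16], which is 20 values.

20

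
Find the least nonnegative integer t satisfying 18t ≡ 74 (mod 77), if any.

64

gcd(77, 18):
  77 = 4×18 + 5
  18 = 3×5 + 3
  5 = 1×3 + 2
  3 = 1×2 + 1
  2 = 2×1
so gcd(77, 18) = 1.
1 divides 74, so solutions exist.
Back-substitute for Bézout coefficients:
  1 = 3 - 1×2
  ... = 18×(30) + 77×(-7)
So 18×(30) ≡ 1 (mod 77); multiply by 74: t ≡ 2220 (mod 77).
Smallest nonnegative: t = 2220 mod 77 = 64.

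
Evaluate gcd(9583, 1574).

gcd(9583, 1574) = 1  (9583 = 6×1574 + 139, 1574 = 11×139 + 45, 139 = 3×45 + 4, 45 = 11×4 + 1, 4 = 4×1).

1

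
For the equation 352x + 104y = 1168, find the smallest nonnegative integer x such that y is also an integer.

gcd(352, 104):
  352 = 3×104 + 40
  104 = 2×40 + 24
  40 = 1×24 + 16
  24 = 1×16 + 8
  16 = 2×8
so gcd(352, 104) = 8.
8 divides 1168, so solutions exist.
Back-substitute for Bézout coefficients:
  8 = 24 - 1×16
  ... = 352×(-5) + 104×(17)
Scale by 1168/8 = 146: (x₀, y₀) = (-730, 2482).
General solution: x = -730 + 13t, y = 2482 - 44t for integer t.
x ≥ 0: smallest is -730 mod 13 = 11 (at t = 57), with y = -26.

11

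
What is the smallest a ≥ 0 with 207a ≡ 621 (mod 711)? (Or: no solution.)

3

gcd(711, 207) = 9.
9 divides 621, so solutions exist.
By Bézout, 207×(-24) + 711×(7) = 9.
So 207×(-24) ≡ 9 (mod 711); multiply by 69: a ≡ -1656 (mod 79).
Smallest nonnegative: a = -1656 mod 79 = 3.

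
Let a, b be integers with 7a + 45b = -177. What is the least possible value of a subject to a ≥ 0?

39

gcd(45, 7) = 1  (45 = 6*7 + 3, 7 = 2*3 + 1, 3 = 3*1).
1 divides -177, so solutions exist.
Back-substituting, 7*(13) + 45*(-2) = 1.
Scale by -177/1 = -177: (a₀, b₀) = (-2301, 354).
General solution: a = -2301 + 45t, b = 354 - 7t for integer t.
a ≥ 0: smallest is -2301 mod 45 = 39 (at t = 52), with b = -10.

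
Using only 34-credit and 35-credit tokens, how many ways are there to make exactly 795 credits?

Need nonnegative integers with 34j + 35k = 795.
gcd(34, 35) = 1, and 34·(-1) + 35·(1) = 1.
So (j₀, k₀) = (-795, 795); general j = -795 + 35t, k = 795 - 34t.
j ≥ 0 ⇒ t ≥ 23; k ≥ 0 ⇒ t ≤ 23. That's 1 value of t.

1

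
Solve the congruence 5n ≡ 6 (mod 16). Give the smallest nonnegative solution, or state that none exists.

14

gcd(16, 5):
  16 = 3*5 + 1
  5 = 5*1
so gcd(16, 5) = 1.
1 divides 6, so solutions exist.
Back-substitute for Bézout coefficients:
  1 = 16 - 3*5
  ... = 5*(-3) + 16*(1)
So 5*(-3) ≡ 1 (mod 16); multiply by 6: n ≡ -18 (mod 16).
Smallest nonnegative: n = -18 mod 16 = 14.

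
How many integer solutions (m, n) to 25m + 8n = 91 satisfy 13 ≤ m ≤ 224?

gcd(25, 8):
  25 = 3×8 + 1
  8 = 8×1
so gcd(25, 8) = 1.
Back-substitute for Bézout coefficients:
  1 = 25 - 3×8
  ... = 25×(1) + 8×(-3)
Scale by 91: particular solution (91, -273); reduce m mod 8: (3, 2).
General solution: m = 3 + 8t, n = 2 - 25t for integer t.
13 ≤ 3 + 8t ≤ 224 gives t ∈ [2, 27], which is 26 values.

26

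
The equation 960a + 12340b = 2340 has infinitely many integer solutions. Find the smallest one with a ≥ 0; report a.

41

gcd(12340, 960):
  12340 = 12·960 + 820
  960 = 1·820 + 140
  820 = 5·140 + 120
  140 = 1·120 + 20
  120 = 6·20
so gcd(12340, 960) = 20.
20 divides 2340, so solutions exist.
Back-substitute for Bézout coefficients:
  20 = 140 - 1·120
  ... = 960·(90) + 12340·(-7)
Scale by 2340/20 = 117: (a₀, b₀) = (10530, -819).
General solution: a = 10530 + 617t, b = -819 - 48t for integer t.
a ≥ 0: smallest is 10530 mod 617 = 41 (at t = -17), with b = -3.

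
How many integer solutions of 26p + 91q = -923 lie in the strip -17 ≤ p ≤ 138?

22

gcd(91, 26) = 13.
By Bézout, 26×(-3) + 91×(1) = 13.
Particular solution: (3, -11).
General solution: p = 3 + 7t, q = -11 - 2t for integer t.
-17 ≤ 3 + 7t ≤ 138 gives t ∈ [-2, 19], which is 22 values.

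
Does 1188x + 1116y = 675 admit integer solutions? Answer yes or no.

gcd(1188, 1116) = 36.
36 does not divide 675 (remainder 27), so no integer solutions.

no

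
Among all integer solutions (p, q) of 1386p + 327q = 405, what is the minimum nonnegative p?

1

gcd(1386, 327) = 3  (1386 = 4*327 + 78, 327 = 4*78 + 15, 78 = 5*15 + 3, 15 = 5*3).
3 divides 405, so solutions exist.
Back-substituting, 1386*(21) + 327*(-89) = 3.
Scale by 405/3 = 135: (p₀, q₀) = (2835, -12015).
General solution: p = 2835 + 109t, q = -12015 - 462t for integer t.
p ≥ 0: smallest is 2835 mod 109 = 1 (at t = -26), with q = -3.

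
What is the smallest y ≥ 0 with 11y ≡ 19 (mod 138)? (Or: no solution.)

77

gcd(138, 11):
  138 = 12×11 + 6
  11 = 1×6 + 5
  6 = 1×5 + 1
  5 = 5×1
so gcd(138, 11) = 1.
1 divides 19, so solutions exist.
Back-substitute for Bézout coefficients:
  1 = 6 - 1×5
  ... = 11×(-25) + 138×(2)
So 11×(-25) ≡ 1 (mod 138); multiply by 19: y ≡ -475 (mod 138).
Smallest nonnegative: y = -475 mod 138 = 77.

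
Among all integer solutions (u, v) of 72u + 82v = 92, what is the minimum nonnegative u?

40

gcd(82, 72):
  82 = 1·72 + 10
  72 = 7·10 + 2
  10 = 5·2
so gcd(82, 72) = 2.
2 divides 92, so solutions exist.
Back-substitute for Bézout coefficients:
  2 = 72 - 7·10
  ... = 72·(8) + 82·(-7)
Scale by 92/2 = 46: (u₀, v₀) = (368, -322).
General solution: u = 368 + 41t, v = -322 - 36t for integer t.
u ≥ 0: smallest is 368 mod 41 = 40 (at t = -8), with v = -34.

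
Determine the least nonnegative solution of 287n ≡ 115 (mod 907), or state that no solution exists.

gcd(907, 287) = 1.
1 divides 115, so solutions exist.
By Bézout, 287×(414) + 907×(-131) = 1.
So 287×(414) ≡ 1 (mod 907); multiply by 115: n ≡ 47610 (mod 907).
Smallest nonnegative: n = 47610 mod 907 = 446.

446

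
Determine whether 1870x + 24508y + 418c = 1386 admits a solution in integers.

gcd(24508, 1870):
  24508 = 13×1870 + 198
  1870 = 9×198 + 88
  198 = 2×88 + 22
  88 = 4×22
so gcd(24508, 1870) = 22.
gcd(22, 418) = 22.
22 divides 1386, so integer solutions exist.

yes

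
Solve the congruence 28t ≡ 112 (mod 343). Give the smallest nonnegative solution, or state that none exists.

4

gcd(343, 28) = 7.
7 divides 112, so solutions exist.
By Bézout, 28·(-12) + 343·(1) = 7.
So 28·(-12) ≡ 7 (mod 343); multiply by 16: t ≡ -192 (mod 49).
Smallest nonnegative: t = -192 mod 49 = 4.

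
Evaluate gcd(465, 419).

1

gcd(465, 419):
  465 = 1*419 + 46
  419 = 9*46 + 5
  46 = 9*5 + 1
  5 = 5*1
so gcd(465, 419) = 1.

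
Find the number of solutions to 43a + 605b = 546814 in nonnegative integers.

21

gcd(605, 43) = 1.
By Bézout, 43·(197) + 605·(-14) = 1.
One solution: (293, 883).
General: a = 293 + 605t, b = 883 - 43t.
a ≥ 0 ⇒ t ≥ 0; b ≥ 0 ⇒ t ≤ 20. So t ∈ [0, 20]: 21 solutions.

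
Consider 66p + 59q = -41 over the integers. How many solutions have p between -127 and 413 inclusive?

gcd(66, 59) = 1.
By Bézout, 66·(17) + 59·(-19) = 1.
Particular solution: (11, -13).
General solution: p = 11 + 59t, q = -13 - 66t for integer t.
-127 ≤ 11 + 59t ≤ 413 gives t ∈ [-2, 6], which is 9 values.

9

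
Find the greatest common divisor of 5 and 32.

gcd(32, 5) = 1  (32 = 6×5 + 2, 5 = 2×2 + 1, 2 = 2×1).

1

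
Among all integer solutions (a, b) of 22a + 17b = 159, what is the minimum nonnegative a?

8

gcd(22, 17) = 1.
1 divides 159, so solutions exist.
By Bézout, 22·(7) + 17·(-9) = 1.
Scale by 159/1 = 159: (a₀, b₀) = (1113, -1431).
General solution: a = 1113 + 17t, b = -1431 - 22t for integer t.
a ≥ 0: smallest is 1113 mod 17 = 8 (at t = -65), with b = -1.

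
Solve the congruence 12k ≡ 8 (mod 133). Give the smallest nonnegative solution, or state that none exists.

45

gcd(133, 12) = 1.
1 divides 8, so solutions exist.
By Bézout, 12·(-11) + 133·(1) = 1.
So 12·(-11) ≡ 1 (mod 133); multiply by 8: k ≡ -88 (mod 133).
Smallest nonnegative: k = -88 mod 133 = 45.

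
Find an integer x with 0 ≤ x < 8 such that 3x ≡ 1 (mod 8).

3

gcd(8, 3) = 1  (8 = 2*3 + 2, 3 = 1*2 + 1, 2 = 2*1).
Back-substituting, 3*(3) + 8*(-1) = 1.
So 3*3 ≡ 1 (mod 8), and 3 mod 8 = 3.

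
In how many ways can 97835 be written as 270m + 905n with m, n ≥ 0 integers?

2

gcd(905, 270) = 5.
By Bézout, 270×(57) + 905×(-17) = 5.
One solution: (178, 55).
General: m = 178 + 181t, n = 55 - 54t.
m ≥ 0 ⇒ t ≥ 0; n ≥ 0 ⇒ t ≤ 1. So t ∈ [0, 1]: 2 solutions.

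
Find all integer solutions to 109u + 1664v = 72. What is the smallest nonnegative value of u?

1512

gcd(1664, 109) = 1  (1664 = 15×109 + 29, 109 = 3×29 + 22, 29 = 1×22 + 7, 22 = 3×7 + 1, 7 = 7×1).
1 divides 72, so solutions exist.
Back-substituting, 109×(229) + 1664×(-15) = 1.
Scale by 72/1 = 72: (u₀, v₀) = (16488, -1080).
General solution: u = 16488 + 1664t, v = -1080 - 109t for integer t.
u ≥ 0: smallest is 16488 mod 1664 = 1512 (at t = -9), with v = -99.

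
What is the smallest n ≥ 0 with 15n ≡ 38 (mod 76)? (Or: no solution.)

38

gcd(76, 15) = 1.
1 divides 38, so solutions exist.
By Bézout, 15·(-5) + 76·(1) = 1.
So 15·(-5) ≡ 1 (mod 76); multiply by 38: n ≡ -190 (mod 76).
Smallest nonnegative: n = -190 mod 76 = 38.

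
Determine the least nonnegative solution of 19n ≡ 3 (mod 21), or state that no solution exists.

gcd(21, 19) = 1.
1 divides 3, so solutions exist.
By Bézout, 19*(10) + 21*(-9) = 1.
So 19*(10) ≡ 1 (mod 21); multiply by 3: n ≡ 30 (mod 21).
Smallest nonnegative: n = 30 mod 21 = 9.

9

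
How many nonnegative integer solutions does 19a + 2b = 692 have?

gcd(19, 2) = 1.
By Bézout, 19*(1) + 2*(-9) = 1.
One solution: (0, 346).
General: a = 0 + 2t, b = 346 - 19t.
a ≥ 0 ⇒ t ≥ 0; b ≥ 0 ⇒ t ≤ 18. So t ∈ [0, 18]: 19 solutions.

19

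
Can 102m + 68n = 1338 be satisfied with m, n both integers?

no

gcd(102, 68) = 34.
34 does not divide 1338 (remainder 12), so no integer solutions.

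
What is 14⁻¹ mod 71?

66

gcd(71, 14) = 1.
By Bézout, 14·(-5) + 71·(1) = 1.
So 14·-5 ≡ 1 (mod 71), and -5 mod 71 = 66.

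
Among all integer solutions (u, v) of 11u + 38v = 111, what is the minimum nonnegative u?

17

gcd(38, 11) = 1  (38 = 3×11 + 5, 11 = 2×5 + 1, 5 = 5×1).
1 divides 111, so solutions exist.
Back-substituting, 11×(7) + 38×(-2) = 1.
Scale by 111/1 = 111: (u₀, v₀) = (777, -222).
General solution: u = 777 + 38t, v = -222 - 11t for integer t.
u ≥ 0: smallest is 777 mod 38 = 17 (at t = -20), with v = -2.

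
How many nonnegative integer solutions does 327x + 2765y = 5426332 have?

gcd(2765, 327) = 1.
By Bézout, 327*(668) + 2765*(-79) = 1.
One solution: (1966, 1730).
General: x = 1966 + 2765t, y = 1730 - 327t.
x ≥ 0 ⇒ t ≥ 0; y ≥ 0 ⇒ t ≤ 5. So t ∈ [0, 5]: 6 solutions.

6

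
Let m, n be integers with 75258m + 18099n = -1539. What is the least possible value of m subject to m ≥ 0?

gcd(75258, 18099):
  75258 = 4*18099 + 2862
  18099 = 6*2862 + 927
  2862 = 3*927 + 81
  927 = 11*81 + 36
  81 = 2*36 + 9
  36 = 4*9
so gcd(75258, 18099) = 9.
9 divides -1539, so solutions exist.
Back-substitute for Bézout coefficients:
  9 = 81 - 2*36
  ... = 75258*(449) + 18099*(-1867)
Scale by -1539/9 = -171: (m₀, n₀) = (-76779, 319257).
General solution: m = -76779 + 2011t, n = 319257 - 8362t for integer t.
m ≥ 0: smallest is -76779 mod 2011 = 1650 (at t = 39), with n = -6861.

1650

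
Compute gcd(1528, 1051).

gcd(1528, 1051) = 1  (1528 = 1*1051 + 477, 1051 = 2*477 + 97, 477 = 4*97 + 89, 97 = 1*89 + 8, 89 = 11*8 + 1, 8 = 8*1).

1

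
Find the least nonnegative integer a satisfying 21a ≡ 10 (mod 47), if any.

gcd(47, 21) = 1.
1 divides 10, so solutions exist.
By Bézout, 21·(9) + 47·(-4) = 1.
So 21·(9) ≡ 1 (mod 47); multiply by 10: a ≡ 90 (mod 47).
Smallest nonnegative: a = 90 mod 47 = 43.

43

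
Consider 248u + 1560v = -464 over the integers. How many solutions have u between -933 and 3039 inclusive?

20

gcd(1560, 248) = 8.
By Bézout, 248·(-44) + 1560·(7) = 8.
Particular solution: (17, -3).
General solution: u = 17 + 195t, v = -3 - 31t for integer t.
-933 ≤ 17 + 195t ≤ 3039 gives t ∈ [-4, 15], which is 20 values.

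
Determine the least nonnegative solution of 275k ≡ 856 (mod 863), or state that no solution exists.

gcd(863, 275) = 1.
1 divides 856, so solutions exist.
By Bézout, 275·(386) + 863·(-123) = 1.
So 275·(386) ≡ 1 (mod 863); multiply by 856: k ≡ 330416 (mod 863).
Smallest nonnegative: k = 330416 mod 863 = 750.

750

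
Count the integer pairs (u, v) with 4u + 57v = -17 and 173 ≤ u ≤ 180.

gcd(57, 4):
  57 = 14·4 + 1
  4 = 4·1
so gcd(57, 4) = 1.
Back-substitute for Bézout coefficients:
  1 = 57 - 14·4
  ... = 4·(-14) + 57·(1)
Scale by -17: particular solution (238, -17); reduce u mod 57: (10, -1).
General solution: u = 10 + 57t, v = -1 - 4t for integer t.
173 ≤ 10 + 57t ≤ 180 gives t ∈ [3, 2], which is 0 values.

0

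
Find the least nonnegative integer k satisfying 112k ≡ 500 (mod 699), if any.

329

gcd(699, 112) = 1  (699 = 6·112 + 27, 112 = 4·27 + 4, 27 = 6·4 + 3, 4 = 1·3 + 1, 3 = 3·1).
1 divides 500, so solutions exist.
Back-substituting, 112·(181) + 699·(-29) = 1.
So 112·(181) ≡ 1 (mod 699); multiply by 500: k ≡ 90500 (mod 699).
Smallest nonnegative: k = 90500 mod 699 = 329.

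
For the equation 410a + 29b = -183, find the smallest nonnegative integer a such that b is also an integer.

5

gcd(410, 29):
  410 = 14×29 + 4
  29 = 7×4 + 1
  4 = 4×1
so gcd(410, 29) = 1.
1 divides -183, so solutions exist.
Back-substitute for Bézout coefficients:
  1 = 29 - 7×4
  ... = 410×(-7) + 29×(99)
Scale by -183/1 = -183: (a₀, b₀) = (1281, -18117).
General solution: a = 1281 + 29t, b = -18117 - 410t for integer t.
a ≥ 0: smallest is 1281 mod 29 = 5 (at t = -44), with b = -77.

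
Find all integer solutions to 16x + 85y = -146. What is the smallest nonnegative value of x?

gcd(85, 16):
  85 = 5·16 + 5
  16 = 3·5 + 1
  5 = 5·1
so gcd(85, 16) = 1.
1 divides -146, so solutions exist.
Back-substitute for Bézout coefficients:
  1 = 16 - 3·5
  ... = 16·(16) + 85·(-3)
Scale by -146/1 = -146: (x₀, y₀) = (-2336, 438).
General solution: x = -2336 + 85t, y = 438 - 16t for integer t.
x ≥ 0: smallest is -2336 mod 85 = 44 (at t = 28), with y = -10.

44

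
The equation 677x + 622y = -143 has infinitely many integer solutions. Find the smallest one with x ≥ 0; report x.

gcd(677, 622):
  677 = 1*622 + 55
  622 = 11*55 + 17
  55 = 3*17 + 4
  17 = 4*4 + 1
  4 = 4*1
so gcd(677, 622) = 1.
1 divides -143, so solutions exist.
Back-substitute for Bézout coefficients:
  1 = 17 - 4*4
  ... = 677*(-147) + 622*(160)
Scale by -143/1 = -143: (x₀, y₀) = (21021, -22880).
General solution: x = 21021 + 622t, y = -22880 - 677t for integer t.
x ≥ 0: smallest is 21021 mod 622 = 495 (at t = -33), with y = -539.

495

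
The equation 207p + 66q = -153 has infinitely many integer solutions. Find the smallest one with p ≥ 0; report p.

gcd(207, 66) = 3.
3 divides -153, so solutions exist.
By Bézout, 207·(-7) + 66·(22) = 3.
Scale by -153/3 = -51: (p₀, q₀) = (357, -1122).
General solution: p = 357 + 22t, q = -1122 - 69t for integer t.
p ≥ 0: smallest is 357 mod 22 = 5 (at t = -16), with q = -18.

5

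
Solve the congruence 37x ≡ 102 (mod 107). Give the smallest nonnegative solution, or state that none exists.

23

gcd(107, 37) = 1  (107 = 2×37 + 33, 37 = 1×33 + 4, 33 = 8×4 + 1, 4 = 4×1).
1 divides 102, so solutions exist.
Back-substituting, 37×(-26) + 107×(9) = 1.
So 37×(-26) ≡ 1 (mod 107); multiply by 102: x ≡ -2652 (mod 107).
Smallest nonnegative: x = -2652 mod 107 = 23.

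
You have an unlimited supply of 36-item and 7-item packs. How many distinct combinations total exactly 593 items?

2

Need nonnegative integers with 36j + 7k = 593.
gcd(36, 7) = 1, and 36·(1) + 7·(-5) = 1.
So (j₀, k₀) = (593, -2965); general j = 593 + 7t, k = -2965 - 36t.
j ≥ 0 ⇒ t ≥ -84; k ≥ 0 ⇒ t ≤ -83. That's 2 values of t.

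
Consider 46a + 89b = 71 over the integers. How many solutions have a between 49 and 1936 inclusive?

21

gcd(89, 46):
  89 = 1×46 + 43
  46 = 1×43 + 3
  43 = 14×3 + 1
  3 = 3×1
so gcd(89, 46) = 1.
Back-substitute for Bézout coefficients:
  1 = 43 - 14×3
  ... = 46×(-29) + 89×(15)
Scale by 71: particular solution (-2059, 1065); reduce a mod 89: (77, -39).
General solution: a = 77 + 89t, b = -39 - 46t for integer t.
49 ≤ 77 + 89t ≤ 1936 gives t ∈ [0, 20], which is 21 values.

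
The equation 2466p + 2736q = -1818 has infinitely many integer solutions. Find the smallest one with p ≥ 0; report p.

gcd(2736, 2466) = 18.
18 divides -1818, so solutions exist.
By Bézout, 2466*(-71) + 2736*(64) = 18.
Scale by -1818/18 = -101: (p₀, q₀) = (7171, -6464).
General solution: p = 7171 + 152t, q = -6464 - 137t for integer t.
p ≥ 0: smallest is 7171 mod 152 = 27 (at t = -47), with q = -25.

27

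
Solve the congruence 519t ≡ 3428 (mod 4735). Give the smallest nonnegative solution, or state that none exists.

3957

gcd(4735, 519) = 1.
1 divides 3428, so solutions exist.
By Bézout, 519*(-666) + 4735*(73) = 1.
So 519*(-666) ≡ 1 (mod 4735); multiply by 3428: t ≡ -2283048 (mod 4735).
Smallest nonnegative: t = -2283048 mod 4735 = 3957.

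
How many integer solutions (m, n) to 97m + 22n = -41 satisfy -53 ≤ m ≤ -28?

gcd(97, 22) = 1  (97 = 4*22 + 9, 22 = 2*9 + 4, 9 = 2*4 + 1, 4 = 4*1).
Back-substituting, 97*(5) + 22*(-22) = 1.
Scale by -41: particular solution (-205, 902); reduce m mod 22: (15, -68).
General solution: m = 15 + 22t, n = -68 - 97t for integer t.
-53 ≤ 15 + 22t ≤ -28 gives t ∈ [-3, -2], which is 2 values.

2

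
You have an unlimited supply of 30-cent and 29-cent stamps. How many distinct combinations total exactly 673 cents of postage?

Need nonnegative integers with 30j + 29k = 673.
gcd(30, 29) = 1, and 30·(1) + 29·(-1) = 1.
So (j₀, k₀) = (673, -673); general j = 673 + 29t, k = -673 - 30t.
j ≥ 0 ⇒ t ≥ -23; k ≥ 0 ⇒ t ≤ -23. That's 1 value of t.

1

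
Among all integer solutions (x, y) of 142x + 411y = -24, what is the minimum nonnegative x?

gcd(411, 142) = 1.
1 divides -24, so solutions exist.
By Bézout, 142*(55) + 411*(-19) = 1.
Scale by -24/1 = -24: (x₀, y₀) = (-1320, 456).
General solution: x = -1320 + 411t, y = 456 - 142t for integer t.
x ≥ 0: smallest is -1320 mod 411 = 324 (at t = 4), with y = -112.

324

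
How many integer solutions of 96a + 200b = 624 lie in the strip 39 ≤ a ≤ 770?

gcd(200, 96) = 8  (200 = 2×96 + 8, 96 = 12×8).
Back-substituting, 96×(-2) + 200×(1) = 8.
Scale by 78: particular solution (-156, 78); reduce a mod 25: (19, -6).
General solution: a = 19 + 25t, b = -6 - 12t for integer t.
39 ≤ 19 + 25t ≤ 770 gives t ∈ [1, 30], which is 30 values.

30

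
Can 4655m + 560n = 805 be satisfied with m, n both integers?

yes

gcd(4655, 560) = 35.
35 divides 805, so integer solutions exist.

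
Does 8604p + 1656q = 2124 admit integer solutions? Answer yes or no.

gcd(8604, 1656):
  8604 = 5×1656 + 324
  1656 = 5×324 + 36
  324 = 9×36
so gcd(8604, 1656) = 36.
36 divides 2124, so integer solutions exist.

yes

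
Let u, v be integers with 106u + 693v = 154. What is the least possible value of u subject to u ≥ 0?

616

gcd(693, 106) = 1  (693 = 6*106 + 57, 106 = 1*57 + 49, 57 = 1*49 + 8, 49 = 6*8 + 1, 8 = 8*1).
1 divides 154, so solutions exist.
Back-substituting, 106*(85) + 693*(-13) = 1.
Scale by 154/1 = 154: (u₀, v₀) = (13090, -2002).
General solution: u = 13090 + 693t, v = -2002 - 106t for integer t.
u ≥ 0: smallest is 13090 mod 693 = 616 (at t = -18), with v = -94.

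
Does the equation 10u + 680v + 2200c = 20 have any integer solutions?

gcd(680, 10) = 10  (680 = 68·10).
gcd(10, 2200) = 10.
10 divides 20, so integer solutions exist.

yes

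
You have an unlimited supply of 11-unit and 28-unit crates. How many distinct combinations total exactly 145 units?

Need nonnegative integers with 11j + 28k = 145.
gcd(11, 28) = 1, and 11·(-5) + 28·(2) = 1.
So (j₀, k₀) = (-725, 290); general j = -725 + 28t, k = 290 - 11t.
j ≥ 0 ⇒ t ≥ 26; k ≥ 0 ⇒ t ≤ 26. That's 1 value of t.

1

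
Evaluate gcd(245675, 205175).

25

gcd(245675, 205175):
  245675 = 1·205175 + 40500
  205175 = 5·40500 + 2675
  40500 = 15·2675 + 375
  2675 = 7·375 + 50
  375 = 7·50 + 25
  50 = 2·25
so gcd(245675, 205175) = 25.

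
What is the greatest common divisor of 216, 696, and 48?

gcd(696, 216) = 24.
gcd(24, 48) = 24.

24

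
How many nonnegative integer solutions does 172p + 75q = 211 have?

0

gcd(172, 75) = 1.
By Bézout, 172×(-17) + 75×(39) = 1.
One solution: (13, -27).
General: p = 13 + 75t, q = -27 - 172t.
p ≥ 0 ⇒ t ≥ 0; q ≥ 0 ⇒ t ≤ -1. So t ∈ [0, -1]: 0 solutions.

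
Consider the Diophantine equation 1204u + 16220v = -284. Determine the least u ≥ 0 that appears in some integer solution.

gcd(16220, 1204):
  16220 = 13·1204 + 568
  1204 = 2·568 + 68
  568 = 8·68 + 24
  68 = 2·24 + 20
  24 = 1·20 + 4
  20 = 5·4
so gcd(16220, 1204) = 4.
4 divides -284, so solutions exist.
Back-substitute for Bézout coefficients:
  4 = 24 - 1·20
  ... = 1204·(-714) + 16220·(53)
Scale by -284/4 = -71: (u₀, v₀) = (50694, -3763).
General solution: u = 50694 + 4055t, v = -3763 - 301t for integer t.
u ≥ 0: smallest is 50694 mod 4055 = 2034 (at t = -12), with v = -151.

2034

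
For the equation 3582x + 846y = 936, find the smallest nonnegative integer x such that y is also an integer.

gcd(3582, 846) = 18.
18 divides 936, so solutions exist.
By Bézout, 3582·(-17) + 846·(72) = 18.
Scale by 936/18 = 52: (x₀, y₀) = (-884, 3744).
General solution: x = -884 + 47t, y = 3744 - 199t for integer t.
x ≥ 0: smallest is -884 mod 47 = 9 (at t = 19), with y = -37.

9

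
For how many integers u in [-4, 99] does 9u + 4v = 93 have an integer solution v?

26

gcd(9, 4) = 1.
By Bézout, 9×(1) + 4×(-2) = 1.
Particular solution: (1, 21).
General solution: u = 1 + 4t, v = 21 - 9t for integer t.
-4 ≤ 1 + 4t ≤ 99 gives t ∈ [-1, 24], which is 26 values.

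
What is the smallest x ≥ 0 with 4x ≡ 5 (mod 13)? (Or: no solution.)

11

gcd(13, 4) = 1  (13 = 3×4 + 1, 4 = 4×1).
1 divides 5, so solutions exist.
Back-substituting, 4×(-3) + 13×(1) = 1.
So 4×(-3) ≡ 1 (mod 13); multiply by 5: x ≡ -15 (mod 13).
Smallest nonnegative: x = -15 mod 13 = 11.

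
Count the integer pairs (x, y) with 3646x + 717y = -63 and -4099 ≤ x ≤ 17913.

30

gcd(3646, 717) = 1  (3646 = 5×717 + 61, 717 = 11×61 + 46, 61 = 1×46 + 15, 46 = 3×15 + 1, 15 = 15×1).
Back-substituting, 3646×(-47) + 717×(239) = 1.
Scale by -63: particular solution (2961, -15057); reduce x mod 717: (93, -473).
General solution: x = 93 + 717t, y = -473 - 3646t for integer t.
-4099 ≤ 93 + 717t ≤ 17913 gives t ∈ [-5, 24], which is 30 values.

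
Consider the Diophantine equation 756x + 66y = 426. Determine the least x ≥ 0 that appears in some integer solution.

gcd(756, 66) = 6  (756 = 11*66 + 30, 66 = 2*30 + 6, 30 = 5*6).
6 divides 426, so solutions exist.
Back-substituting, 756*(-2) + 66*(23) = 6.
Scale by 426/6 = 71: (x₀, y₀) = (-142, 1633).
General solution: x = -142 + 11t, y = 1633 - 126t for integer t.
x ≥ 0: smallest is -142 mod 11 = 1 (at t = 13), with y = -5.

1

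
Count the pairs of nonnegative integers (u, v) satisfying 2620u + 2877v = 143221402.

gcd(2877, 2620) = 1  (2877 = 1×2620 + 257, 2620 = 10×257 + 50, 257 = 5×50 + 7, 50 = 7×7 + 1, 7 = 7×1).
Back-substituting, 2620×(403) + 2877×(-367) = 1.
Scale by 143221402: one solution is (57718225006, -52562254534). Reduce u mod 2877: (610, 49226).
General: u = 610 + 2877t, v = 49226 - 2620t.
u ≥ 0 ⇒ t ≥ 0; v ≥ 0 ⇒ t ≤ 18. So t ∈ [0, 18]: 19 solutions.

19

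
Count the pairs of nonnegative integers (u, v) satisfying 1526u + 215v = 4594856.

14

gcd(1526, 215):
  1526 = 7*215 + 21
  215 = 10*21 + 5
  21 = 4*5 + 1
  5 = 5*1
so gcd(1526, 215) = 1.
Back-substitute for Bézout coefficients:
  1 = 21 - 4*5
  ... = 1526*(41) + 215*(-291)
Scale by 4594856: one solution is (188389096, -1337103096). Reduce u mod 215: (76, 20832).
General: u = 76 + 215t, v = 20832 - 1526t.
u ≥ 0 ⇒ t ≥ 0; v ≥ 0 ⇒ t ≤ 13. So t ∈ [0, 13]: 14 solutions.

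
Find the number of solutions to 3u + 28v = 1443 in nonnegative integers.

gcd(28, 3) = 1.
By Bézout, 3·(-9) + 28·(1) = 1.
One solution: (5, 51).
General: u = 5 + 28t, v = 51 - 3t.
u ≥ 0 ⇒ t ≥ 0; v ≥ 0 ⇒ t ≤ 17. So t ∈ [0, 17]: 18 solutions.

18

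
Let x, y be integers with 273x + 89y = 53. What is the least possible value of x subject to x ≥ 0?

gcd(273, 89) = 1  (273 = 3×89 + 6, 89 = 14×6 + 5, 6 = 1×5 + 1, 5 = 5×1).
1 divides 53, so solutions exist.
Back-substituting, 273×(15) + 89×(-46) = 1.
Scale by 53/1 = 53: (x₀, y₀) = (795, -2438).
General solution: x = 795 + 89t, y = -2438 - 273t for integer t.
x ≥ 0: smallest is 795 mod 89 = 83 (at t = -8), with y = -254.

83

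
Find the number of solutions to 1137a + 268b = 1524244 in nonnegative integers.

gcd(1137, 268) = 1  (1137 = 4×268 + 65, 268 = 4×65 + 8, 65 = 8×8 + 1, 8 = 8×1).
Back-substituting, 1137×(33) + 268×(-140) = 1.
Scale by 1524244: one solution is (50300052, -213394160). Reduce a mod 268: (204, 4822).
General: a = 204 + 268t, b = 4822 - 1137t.
a ≥ 0 ⇒ t ≥ 0; b ≥ 0 ⇒ t ≤ 4. So t ∈ [0, 4]: 5 solutions.

5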